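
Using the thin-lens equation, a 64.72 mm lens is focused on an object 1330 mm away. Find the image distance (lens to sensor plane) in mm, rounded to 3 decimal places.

1/dᵢ = 1/f − 1/dₒ = 1/64.72 − 1/1330 = 0.0146993 mm⁻¹.
dᵢ = 1/0.0146993 ≈ 68.0305 mm.

68.030 mm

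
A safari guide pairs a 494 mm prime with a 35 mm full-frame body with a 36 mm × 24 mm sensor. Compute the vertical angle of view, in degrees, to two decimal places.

Angle of view α = 2·arctan(h/2f) with h = 24 mm and f = 494 mm.
h/2f = 0.02429; arctan(0.02429) ≈ 1.3915°, so α ≈ 2.7831°.

2.78°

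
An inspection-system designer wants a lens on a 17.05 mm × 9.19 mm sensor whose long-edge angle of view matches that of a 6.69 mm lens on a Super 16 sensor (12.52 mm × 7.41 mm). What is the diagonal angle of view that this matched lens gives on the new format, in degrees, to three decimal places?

93.498°

Equal long-edge AOV ⇒ f₂ = f₁ · 17.05/12.52 = 6.69 × 1.36182 ≈ 9.1106 mm.
Sensor diagonal = √(17.05² + 9.19²) = √375.1586 ≈ 19.3690 mm.
Diagonal AOV on the new format = 2·arctan(19.3690 / (2 × 9.1106)) = 2·arctan(1.06300) ≈ 93.4981°.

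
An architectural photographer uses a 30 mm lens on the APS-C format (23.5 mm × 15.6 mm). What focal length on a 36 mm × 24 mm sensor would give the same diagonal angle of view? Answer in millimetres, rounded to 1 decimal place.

46.0 mm

Sensor diagonal = √(23.5² + 15.6²) = √795.6100 ≈ 28.2066 mm.
Sensor diagonal = √(36² + 24²) = √1872.0000 ≈ 43.2666 mm.
Equal angle of view means equal diagonal/f ratio, so f₂ = f₁ · (diagonal₂/diagonal₁) = 30 × 43.2666/28.2066.
f₂ = 30 × 1.53392 ≈ 46.018 mm.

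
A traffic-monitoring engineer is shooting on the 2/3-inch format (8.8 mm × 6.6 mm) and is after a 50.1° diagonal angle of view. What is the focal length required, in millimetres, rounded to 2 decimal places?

Sensor diagonal = √(8.8² + 6.6²) = √121.0000 ≈ 11.0000 mm.
From α = 2·arctan(d/2f) we get f = d / (2·tan(α/2)).
With d = 11.0000 mm and α/2 = 25.05°, tan(α/2) ≈ 0.46737, so f ≈ 11.0000 / 0.93474 ≈ 11.7680 mm.

11.77 mm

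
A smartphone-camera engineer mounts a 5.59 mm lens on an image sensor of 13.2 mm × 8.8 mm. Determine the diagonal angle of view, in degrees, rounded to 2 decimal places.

109.65°

Sensor diagonal = √(13.2² + 8.8²) = √251.6800 ≈ 15.8644 mm.
Angle of view α = 2·arctan(d/2f) with d = 15.8644 mm and f = 5.59 mm.
d/2f = 1.41900; arctan(1.41900) ≈ 54.8268°, so α ≈ 109.6537°.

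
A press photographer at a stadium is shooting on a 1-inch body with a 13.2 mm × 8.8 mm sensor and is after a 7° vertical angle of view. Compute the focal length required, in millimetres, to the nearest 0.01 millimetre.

From α = 2·arctan(h/2f) we get f = h / (2·tan(α/2)).
With h = 8.8 mm and α/2 = 3.5°, tan(α/2) ≈ 0.06116, so f ≈ 8.8 / 0.12233 ≈ 71.9394 mm.

71.94 mm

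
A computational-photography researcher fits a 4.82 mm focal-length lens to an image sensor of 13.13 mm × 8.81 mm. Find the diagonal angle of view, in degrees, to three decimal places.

Sensor diagonal = √(13.13² + 8.81²) = √250.0130 ≈ 15.8118 mm.
Angle of view α = 2·arctan(d/2f) with d = 15.8118 mm and f = 4.82 mm.
d/2f = 1.64023; arctan(1.64023) ≈ 58.6305°, so α ≈ 117.2611°.

117.261°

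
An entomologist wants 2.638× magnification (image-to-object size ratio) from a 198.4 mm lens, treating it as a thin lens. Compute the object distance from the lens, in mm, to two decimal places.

273.61 mm

With m = dᵢ/dₒ and 1/f = 1/dₒ + 1/dᵢ, substituting dᵢ = m·dₒ gives 1/f = (1 + 1/m)/dₒ, hence dₒ = f·(1 + 1/m).
dₒ = 198.4 × (1 + 1/2.638) = 198.4 × 1.37908 ≈ 273.608 mm.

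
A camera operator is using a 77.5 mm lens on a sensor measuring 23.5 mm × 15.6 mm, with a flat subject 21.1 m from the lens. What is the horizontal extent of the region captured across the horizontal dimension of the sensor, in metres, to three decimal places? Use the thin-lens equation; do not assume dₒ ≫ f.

dₒ: 21.1 m = 21100 mm.
Similar triangles through the lens centre give W/dₒ = w/dᵢ; with 1/f = 1/dₒ + 1/dᵢ this gives W = w·(dₒ − f)/f.
W = 23.5 mm × (21100 − 77.5) / 77.5 = 23.5 × 271.2581 ≈ 6374.565 mm = 6.37456 m.

6.375 m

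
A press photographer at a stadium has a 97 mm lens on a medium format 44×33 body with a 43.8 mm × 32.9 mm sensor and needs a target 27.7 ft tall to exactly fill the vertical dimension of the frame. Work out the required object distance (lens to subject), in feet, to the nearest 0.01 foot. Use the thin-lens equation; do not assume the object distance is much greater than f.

W: 27.7 ft × 304.8 mm/ft = 8442.96 mm.
Magnification m = h/W = dᵢ/dₒ; combined with 1/f = 1/dₒ + 1/dᵢ this gives dₒ = f·(1 + W/h).
dₒ = 97 mm × (1 + 8442.96/32.9) = 97 × 257.6249 ≈ 24989.617 mm = 24989.617/304.8 ft = 81.9869 ft.

81.99 ft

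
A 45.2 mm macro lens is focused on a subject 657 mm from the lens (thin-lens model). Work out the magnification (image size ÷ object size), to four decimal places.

Thin lens: 1/f = 1/dₒ + 1/dᵢ → 1/dᵢ = 1/45.2 − 1/657 = 0.0206018 mm⁻¹, so dᵢ ≈ 48.5394 mm.
Magnification m = dᵢ/dₒ = 48.5394/657 ≈ 0.07388.

0.0739×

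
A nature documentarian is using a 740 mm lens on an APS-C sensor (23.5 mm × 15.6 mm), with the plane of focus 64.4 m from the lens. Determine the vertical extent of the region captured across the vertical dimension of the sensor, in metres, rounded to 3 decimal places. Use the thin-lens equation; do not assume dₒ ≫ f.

1.342 m

dₒ: 64.4 m = 64400 mm.
Similar triangles through the lens centre give W/dₒ = h/dᵢ; with 1/f = 1/dₒ + 1/dᵢ this gives W = h·(dₒ − f)/f.
W = 15.6 mm × (64400 − 740) / 740 = 15.6 × 86.0270 ≈ 1342.022 mm = 1.34202 m.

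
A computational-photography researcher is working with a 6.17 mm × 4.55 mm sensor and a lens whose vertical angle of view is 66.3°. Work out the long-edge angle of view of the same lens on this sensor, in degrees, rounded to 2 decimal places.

From the vertical AOV: f = 4.55 / (2·tan(33.15°)) = 4.55 / 1.30627 ≈ 3.4832 mm.
Long-edge AOV = 2·arctan(6.17 / (2 × 3.4832)) = 2·arctan(0.88568) ≈ 83.0614°.

83.06°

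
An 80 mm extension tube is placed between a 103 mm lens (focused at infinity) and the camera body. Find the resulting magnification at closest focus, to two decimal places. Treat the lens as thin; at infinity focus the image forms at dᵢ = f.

0.78×

The tube moves the image plane from f to f + e, so dᵢ = 103 + 80 = 183 mm. Focus is achieved when 1/f = 1/dₒ + 1/dᵢ, giving dₒ = 1/(1/f − 1/(f+e)).
Magnification m = dᵢ/dₒ = (f+e)·(1/f − 1/(f+e)) = e/f = 80/103 ≈ 0.7767.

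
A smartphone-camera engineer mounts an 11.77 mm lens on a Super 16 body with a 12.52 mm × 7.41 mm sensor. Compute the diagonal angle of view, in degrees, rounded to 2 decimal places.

63.43°

Sensor diagonal = √(12.52² + 7.41²) = √211.6585 ≈ 14.5485 mm.
Angle of view α = 2·arctan(d/2f) with d = 14.5485 mm and f = 11.77 mm.
d/2f = 0.61803; arctan(0.61803) ≈ 31.7174°, so α ≈ 63.4348°.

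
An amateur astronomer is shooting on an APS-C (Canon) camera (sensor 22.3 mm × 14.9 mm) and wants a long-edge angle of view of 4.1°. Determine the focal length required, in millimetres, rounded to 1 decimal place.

From α = 2·arctan(w/2f) we get f = w / (2·tan(α/2)).
With w = 22.3 mm and α/2 = 2.05°, tan(α/2) ≈ 0.03579, so f ≈ 22.3 / 0.07159 ≈ 311.5002 mm.

311.5 mm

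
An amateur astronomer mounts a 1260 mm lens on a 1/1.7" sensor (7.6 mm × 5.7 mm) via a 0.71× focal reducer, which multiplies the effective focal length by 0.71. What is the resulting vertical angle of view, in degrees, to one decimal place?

0.4°

Effective focal length f = 1260 × 0.71 = 894.6 mm.
α = 2·arctan(5.7 / (2 × 894.6)) = 2·arctan(0.00319) ≈ 0.3651°.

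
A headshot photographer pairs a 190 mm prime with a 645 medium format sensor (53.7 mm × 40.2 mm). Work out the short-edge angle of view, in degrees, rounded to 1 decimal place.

12.1°

Angle of view α = 2·arctan(h/2f) with h = 40.2 mm and f = 190 mm.
h/2f = 0.10579; arctan(0.10579) ≈ 6.0388°, so α ≈ 12.0777°.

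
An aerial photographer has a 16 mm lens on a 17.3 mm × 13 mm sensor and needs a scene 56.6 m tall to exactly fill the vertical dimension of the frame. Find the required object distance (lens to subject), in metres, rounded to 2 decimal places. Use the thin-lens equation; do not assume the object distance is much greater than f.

69.68 m

W: 56.6 m = 56600 mm.
Magnification m = h/W = dᵢ/dₒ; combined with 1/f = 1/dₒ + 1/dᵢ this gives dₒ = f·(1 + W/h).
dₒ = 16 mm × (1 + 56600/13) = 16 × 4354.8462 ≈ 69677.538 mm = 69.6775 m.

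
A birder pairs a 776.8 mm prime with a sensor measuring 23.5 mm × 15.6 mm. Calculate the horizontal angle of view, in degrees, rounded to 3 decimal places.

Angle of view α = 2·arctan(w/2f) with w = 23.5 mm and f = 776.8 mm.
w/2f = 0.01513; arctan(0.01513) ≈ 0.8666°, so α ≈ 1.7332°.

1.733°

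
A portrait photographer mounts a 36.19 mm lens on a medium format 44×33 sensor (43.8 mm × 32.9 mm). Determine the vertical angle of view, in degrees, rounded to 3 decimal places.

Angle of view α = 2·arctan(h/2f) with h = 32.9 mm and f = 36.19 mm.
h/2f = 0.45455; arctan(0.45455) ≈ 24.4440°, so α ≈ 48.8879°.

48.888°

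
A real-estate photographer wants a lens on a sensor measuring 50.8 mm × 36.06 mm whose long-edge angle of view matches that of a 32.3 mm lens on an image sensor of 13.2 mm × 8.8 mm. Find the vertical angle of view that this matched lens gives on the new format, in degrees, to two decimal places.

16.51°

Equal long-edge AOV ⇒ f₂ = f₁ · 50.8/13.2 = 32.3 × 3.84848 ≈ 124.3061 mm.
Vertical AOV on the new format = 2·arctan(36.06 / (2 × 124.3061)) = 2·arctan(0.14505) ≈ 16.5058°.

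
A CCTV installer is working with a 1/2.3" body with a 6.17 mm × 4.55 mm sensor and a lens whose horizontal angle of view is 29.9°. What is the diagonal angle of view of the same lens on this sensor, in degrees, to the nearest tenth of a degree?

From the horizontal AOV: f = 6.17 / (2·tan(14.95°)) = 6.17 / 0.53403 ≈ 11.5537 mm.
Sensor diagonal = √(6.17² + 4.55²) = √58.7714 ≈ 7.6663 mm.
Diagonal AOV = 2·arctan(7.6663 / (2 × 11.5537)) = 2·arctan(0.33177) ≈ 36.7082°.

36.7°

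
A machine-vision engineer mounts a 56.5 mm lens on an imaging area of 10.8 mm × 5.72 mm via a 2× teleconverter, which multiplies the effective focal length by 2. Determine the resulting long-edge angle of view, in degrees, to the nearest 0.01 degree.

5.47°

Effective focal length f = 56.5 × 2 = 113 mm.
α = 2·arctan(10.8 / (2 × 113)) = 2·arctan(0.04779) ≈ 5.4719°.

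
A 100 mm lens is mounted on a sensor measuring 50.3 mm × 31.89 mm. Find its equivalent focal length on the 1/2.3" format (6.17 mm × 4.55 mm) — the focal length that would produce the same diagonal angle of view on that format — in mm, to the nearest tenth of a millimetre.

Sensor diagonal = √(50.3² + 31.89²) = √3547.0621 ≈ 59.5572 mm.
Sensor diagonal = √(6.17² + 4.55²) = √58.7714 ≈ 7.6663 mm.
Equal angle of view means equal diagonal/f ratio, so f₂ = f₁ · (diagonal₂/diagonal₁) = 100 × 7.6663/59.5572.
f₂ = 100 × 0.12872 ≈ 12.872 mm.

12.9 mm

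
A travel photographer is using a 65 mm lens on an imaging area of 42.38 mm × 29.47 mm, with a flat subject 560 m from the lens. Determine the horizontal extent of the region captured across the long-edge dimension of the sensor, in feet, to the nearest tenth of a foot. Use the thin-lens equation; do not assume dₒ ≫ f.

1197.8 ft

dₒ: 560 m = 560000 mm.
Similar triangles through the lens centre give W/dₒ = w/dᵢ; with 1/f = 1/dₒ + 1/dᵢ this gives W = w·(dₒ − f)/f.
W = 42.38 mm × (560000 − 65) / 65 = 42.38 × 8614.3846 ≈ 365077.620 mm = 365077.620/304.8 ft = 1197.76 ft.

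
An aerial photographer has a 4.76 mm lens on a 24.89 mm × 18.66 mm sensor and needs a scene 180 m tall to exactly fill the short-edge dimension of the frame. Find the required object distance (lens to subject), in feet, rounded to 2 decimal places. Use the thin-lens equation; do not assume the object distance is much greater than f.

150.66 ft

W: 180 m = 180000 mm.
Magnification m = h/W = dᵢ/dₒ; combined with 1/f = 1/dₒ + 1/dᵢ this gives dₒ = f·(1 + W/h).
dₒ = 4.76 mm × (1 + 180000/18.66) = 4.76 × 9647.3023 ≈ 45921.159 mm = 45921.159/304.8 ft = 150.66 ft.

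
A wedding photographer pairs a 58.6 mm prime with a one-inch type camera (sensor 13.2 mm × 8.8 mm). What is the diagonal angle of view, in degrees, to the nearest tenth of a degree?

15.4°

Sensor diagonal = √(13.2² + 8.8²) = √251.6800 ≈ 15.8644 mm.
Angle of view α = 2·arctan(d/2f) with d = 15.8644 mm and f = 58.6 mm.
d/2f = 0.13536; arctan(0.13536) ≈ 7.7088°, so α ≈ 15.4176°.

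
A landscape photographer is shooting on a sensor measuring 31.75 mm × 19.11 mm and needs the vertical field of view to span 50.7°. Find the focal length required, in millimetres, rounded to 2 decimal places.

20.17 mm

From α = 2·arctan(h/2f) we get f = h / (2·tan(α/2)).
With h = 19.11 mm and α/2 = 25.35°, tan(α/2) ≈ 0.47377, so f ≈ 19.11 / 0.94753 ≈ 20.1682 mm.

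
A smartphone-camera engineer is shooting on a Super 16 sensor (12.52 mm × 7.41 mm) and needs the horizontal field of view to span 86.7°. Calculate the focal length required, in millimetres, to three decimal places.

6.631 mm

From α = 2·arctan(w/2f) we get f = w / (2·tan(α/2)).
With w = 12.52 mm and α/2 = 43.35°, tan(α/2) ≈ 0.94400, so f ≈ 12.52 / 1.88800 ≈ 6.6313 mm.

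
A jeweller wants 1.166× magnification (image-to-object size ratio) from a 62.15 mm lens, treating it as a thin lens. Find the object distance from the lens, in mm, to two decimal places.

115.45 mm

With m = dᵢ/dₒ and 1/f = 1/dₒ + 1/dᵢ, substituting dᵢ = m·dₒ gives 1/f = (1 + 1/m)/dₒ, hence dₒ = f·(1 + 1/m).
dₒ = 62.15 × (1 + 1/1.166) = 62.15 × 1.85763 ≈ 115.452 mm.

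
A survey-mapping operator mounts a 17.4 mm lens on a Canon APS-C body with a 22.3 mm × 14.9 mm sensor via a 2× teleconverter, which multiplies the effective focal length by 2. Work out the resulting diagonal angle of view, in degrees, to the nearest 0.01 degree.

Effective focal length f = 17.4 × 2 = 34.8 mm.
Sensor diagonal = √(22.3² + 14.9²) = √719.3000 ≈ 26.8198 mm.
α = 2·arctan(26.820 / (2 × 34.8)) = 2·arctan(0.38534) ≈ 42.1475°.

42.15°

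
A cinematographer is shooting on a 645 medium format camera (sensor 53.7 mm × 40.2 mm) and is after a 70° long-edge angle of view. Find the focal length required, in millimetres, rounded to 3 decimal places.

From α = 2·arctan(w/2f) we get f = w / (2·tan(α/2)).
With w = 53.7 mm and α/2 = 35°, tan(α/2) ≈ 0.70021, so f ≈ 53.7 / 1.40042 ≈ 38.3458 mm.

38.346 mm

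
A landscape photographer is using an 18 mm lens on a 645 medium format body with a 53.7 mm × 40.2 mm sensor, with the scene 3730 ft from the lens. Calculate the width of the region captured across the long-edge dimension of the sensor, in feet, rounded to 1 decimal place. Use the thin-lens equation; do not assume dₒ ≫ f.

11127.7 ft

dₒ: 3730 ft × 304.8 mm/ft = 1136903.96 mm.
Similar triangles through the lens centre give W/dₒ = w/dᵢ; with 1/f = 1/dₒ + 1/dᵢ this gives W = w·(dₒ − f)/f.
W = 53.7 mm × (1.1369e+06 − 18) / 18 = 53.7 × 63160.3313 ≈ 3391709.791 mm = 3391709.791/304.8 ft = 11127.7 ft.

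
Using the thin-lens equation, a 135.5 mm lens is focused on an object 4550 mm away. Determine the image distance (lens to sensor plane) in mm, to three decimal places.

1/dᵢ = 1/f − 1/dₒ = 1/135.5 − 1/4550 = 0.0071603 mm⁻¹.
dᵢ = 1/0.0071603 ≈ 139.6591 mm.

139.659 mm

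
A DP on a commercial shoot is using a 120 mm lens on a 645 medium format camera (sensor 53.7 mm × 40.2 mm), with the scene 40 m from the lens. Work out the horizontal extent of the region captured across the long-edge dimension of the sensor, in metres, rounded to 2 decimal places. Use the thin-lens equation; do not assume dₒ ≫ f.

17.85 m

dₒ: 40 m = 40000 mm.
Similar triangles through the lens centre give W/dₒ = w/dᵢ; with 1/f = 1/dₒ + 1/dᵢ this gives W = w·(dₒ − f)/f.
W = 53.7 mm × (40000 − 120) / 120 = 53.7 × 332.3333 ≈ 17846.300 mm = 17.8463 m.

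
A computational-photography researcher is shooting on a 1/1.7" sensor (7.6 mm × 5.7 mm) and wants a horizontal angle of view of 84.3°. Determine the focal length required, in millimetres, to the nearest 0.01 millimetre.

4.20 mm

From α = 2·arctan(w/2f) we get f = w / (2·tan(α/2)).
With w = 7.6 mm and α/2 = 42.15°, tan(α/2) ≈ 0.90516, so f ≈ 7.6 / 1.81031 ≈ 4.1982 mm.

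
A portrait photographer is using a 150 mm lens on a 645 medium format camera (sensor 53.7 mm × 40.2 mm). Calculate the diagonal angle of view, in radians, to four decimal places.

Sensor diagonal = √(53.7² + 40.2²) = √4499.7300 ≈ 67.0800 mm.
Angle of view α = 2·arctan(d/2f) with d = 67.0800 mm and f = 150 mm.
d/2f = 0.22360; arctan(0.22360) ≈ 0.2200 rad, so α ≈ 0.4400 rad.

0.4400 rad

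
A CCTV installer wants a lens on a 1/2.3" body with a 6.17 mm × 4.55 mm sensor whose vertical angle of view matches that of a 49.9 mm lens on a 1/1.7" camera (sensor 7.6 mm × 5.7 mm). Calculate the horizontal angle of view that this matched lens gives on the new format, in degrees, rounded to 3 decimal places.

Equal vertical AOV ⇒ f₂ = f₁ · 4.55/5.7 = 49.9 × 0.79825 ≈ 39.8325 mm.
Horizontal AOV on the new format = 2·arctan(6.17 / (2 × 39.8325)) = 2·arctan(0.07745) ≈ 8.8574°.

8.857°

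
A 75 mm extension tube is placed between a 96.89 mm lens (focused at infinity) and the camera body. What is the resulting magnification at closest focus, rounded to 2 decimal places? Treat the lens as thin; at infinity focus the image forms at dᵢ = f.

The tube moves the image plane from f to f + e, so dᵢ = 96.89 + 75 = 171.89 mm. Focus is achieved when 1/f = 1/dₒ + 1/dᵢ, giving dₒ = 1/(1/f − 1/(f+e)).
Magnification m = dᵢ/dₒ = (f+e)·(1/f − 1/(f+e)) = e/f = 75/96.89 ≈ 0.7741.

0.77×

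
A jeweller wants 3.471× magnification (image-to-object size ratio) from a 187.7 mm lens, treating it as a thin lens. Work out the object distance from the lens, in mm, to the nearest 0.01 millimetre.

With m = dᵢ/dₒ and 1/f = 1/dₒ + 1/dᵢ, substituting dᵢ = m·dₒ gives 1/f = (1 + 1/m)/dₒ, hence dₒ = f·(1 + 1/m).
dₒ = 187.7 × (1 + 1/3.471) = 187.7 × 1.28810 ≈ 241.777 mm.

241.78 mm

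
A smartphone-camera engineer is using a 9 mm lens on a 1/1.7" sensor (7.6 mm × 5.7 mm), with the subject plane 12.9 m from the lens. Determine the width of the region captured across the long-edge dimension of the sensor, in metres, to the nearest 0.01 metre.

10.89 m

dₒ: 12.9 m = 12900 mm.
Similar triangles through the lens centre give W/dₒ = w/dᵢ; with 1/f = 1/dₒ + 1/dᵢ this gives W = w·(dₒ − f)/f.
W = 7.6 mm × (12900 − 9) / 9 = 7.6 × 1432.3333 ≈ 10885.733 mm = 10.8857 m.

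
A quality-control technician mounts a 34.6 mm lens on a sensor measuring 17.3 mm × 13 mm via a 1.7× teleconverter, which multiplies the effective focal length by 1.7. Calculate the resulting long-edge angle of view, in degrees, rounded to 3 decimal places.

Effective focal length f = 34.6 × 1.7 = 58.82 mm.
α = 2·arctan(17.3 / (2 × 58.82)) = 2·arctan(0.14706) ≈ 16.7318°.

16.732°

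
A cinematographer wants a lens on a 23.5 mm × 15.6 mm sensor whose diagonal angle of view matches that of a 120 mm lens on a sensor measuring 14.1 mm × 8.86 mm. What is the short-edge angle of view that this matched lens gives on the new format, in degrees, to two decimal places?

Sensor diagonal = √(14.1² + 8.86²) = √277.3096 ≈ 16.6526 mm.
Sensor diagonal = √(23.5² + 15.6²) = √795.6100 ≈ 28.2066 mm.
Equal diagonal AOV ⇒ f₂ = f₁ · 28.2066/16.6526 = 120 × 1.69382 ≈ 203.2586 mm.
Short-edge AOV on the new format = 2·arctan(15.6 / (2 × 203.2586)) = 2·arctan(0.03837) ≈ 4.3953°.

4.40°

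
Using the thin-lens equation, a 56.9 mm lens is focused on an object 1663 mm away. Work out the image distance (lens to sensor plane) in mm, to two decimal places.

1/dᵢ = 1/f − 1/dₒ = 1/56.9 − 1/1663 = 0.0169734 mm⁻¹.
dᵢ = 1/0.0169734 ≈ 58.9158 mm.

58.92 mm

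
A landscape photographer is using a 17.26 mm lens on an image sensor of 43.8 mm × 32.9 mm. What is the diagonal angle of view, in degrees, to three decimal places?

115.565°

Sensor diagonal = √(43.8² + 32.9²) = √3000.8500 ≈ 54.7800 mm.
Angle of view α = 2·arctan(d/2f) with d = 54.7800 mm and f = 17.26 mm.
d/2f = 1.58691; arctan(1.58691) ≈ 57.7826°, so α ≈ 115.5653°.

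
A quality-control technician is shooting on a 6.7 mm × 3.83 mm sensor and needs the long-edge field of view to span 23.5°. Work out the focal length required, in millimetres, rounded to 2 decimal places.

16.11 mm

From α = 2·arctan(w/2f) we get f = w / (2·tan(α/2)).
With w = 6.7 mm and α/2 = 11.75°, tan(α/2) ≈ 0.20800, so f ≈ 6.7 / 0.41600 ≈ 16.1057 mm.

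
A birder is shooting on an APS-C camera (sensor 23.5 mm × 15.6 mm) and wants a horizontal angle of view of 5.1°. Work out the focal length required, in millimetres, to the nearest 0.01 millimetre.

From α = 2·arctan(w/2f) we get f = w / (2·tan(α/2)).
With w = 23.5 mm and α/2 = 2.55°, tan(α/2) ≈ 0.04454, so f ≈ 23.5 / 0.08907 ≈ 263.8356 mm.

263.84 mm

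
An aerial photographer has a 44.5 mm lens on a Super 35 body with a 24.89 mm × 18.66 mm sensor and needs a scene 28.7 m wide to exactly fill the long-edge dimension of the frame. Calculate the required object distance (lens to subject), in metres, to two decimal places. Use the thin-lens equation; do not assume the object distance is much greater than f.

51.36 m

W: 28.7 m = 28700 mm.
Magnification m = w/W = dᵢ/dₒ; combined with 1/f = 1/dₒ + 1/dᵢ this gives dₒ = f·(1 + W/w).
dₒ = 44.5 mm × (1 + 28700/24.89) = 44.5 × 1154.0735 ≈ 51356.272 mm = 51.3563 m.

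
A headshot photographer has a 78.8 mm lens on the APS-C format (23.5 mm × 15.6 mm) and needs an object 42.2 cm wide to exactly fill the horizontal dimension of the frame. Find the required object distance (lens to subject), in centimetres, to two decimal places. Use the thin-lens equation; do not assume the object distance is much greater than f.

149.38 cm

W: 42.2 cm = 422 mm.
Magnification m = w/W = dᵢ/dₒ; combined with 1/f = 1/dₒ + 1/dᵢ this gives dₒ = f·(1 + W/w).
dₒ = 78.8 mm × (1 + 422/23.5) = 78.8 × 18.9574 ≈ 1493.847 mm = 149.385 cm.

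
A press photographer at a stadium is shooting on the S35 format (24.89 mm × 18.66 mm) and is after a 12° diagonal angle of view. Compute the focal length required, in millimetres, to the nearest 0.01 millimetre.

Sensor diagonal = √(24.89² + 18.66²) = √967.7077 ≈ 31.1080 mm.
From α = 2·arctan(d/2f) we get f = d / (2·tan(α/2)).
With d = 31.1080 mm and α/2 = 6°, tan(α/2) ≈ 0.10510, so f ≈ 31.1080 / 0.21021 ≈ 147.9864 mm.

147.99 mm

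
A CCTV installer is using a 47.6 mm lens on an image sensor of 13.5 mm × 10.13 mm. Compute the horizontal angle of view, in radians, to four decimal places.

Angle of view α = 2·arctan(w/2f) with w = 13.5 mm and f = 47.6 mm.
w/2f = 0.14181; arctan(0.14181) ≈ 0.1409 rad, so α ≈ 0.2817 rad.

0.2817 rad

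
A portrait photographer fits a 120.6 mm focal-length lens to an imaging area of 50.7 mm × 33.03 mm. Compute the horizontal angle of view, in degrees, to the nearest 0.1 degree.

Angle of view α = 2·arctan(w/2f) with w = 50.7 mm and f = 120.6 mm.
w/2f = 0.21020; arctan(0.21020) ≈ 11.8707°, so α ≈ 23.7414°.

23.7°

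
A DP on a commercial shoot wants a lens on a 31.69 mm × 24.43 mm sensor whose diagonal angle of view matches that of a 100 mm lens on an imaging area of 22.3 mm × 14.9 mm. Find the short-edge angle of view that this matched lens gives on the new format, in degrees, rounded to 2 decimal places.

9.36°

Sensor diagonal = √(22.3² + 14.9²) = √719.3000 ≈ 26.8198 mm.
Sensor diagonal = √(31.69² + 24.43²) = √1601.0810 ≈ 40.0135 mm.
Equal diagonal AOV ⇒ f₂ = f₁ · 40.0135/26.8198 = 100 × 1.49194 ≈ 149.1941 mm.
Short-edge AOV on the new format = 2·arctan(24.43 / (2 × 149.1941)) = 2·arctan(0.08187) ≈ 9.3611°.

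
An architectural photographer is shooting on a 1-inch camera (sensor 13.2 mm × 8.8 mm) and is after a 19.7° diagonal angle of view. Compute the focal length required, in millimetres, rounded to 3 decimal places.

45.685 mm

Sensor diagonal = √(13.2² + 8.8²) = √251.6800 ≈ 15.8644 mm.
From α = 2·arctan(d/2f) we get f = d / (2·tan(α/2)).
With d = 15.8644 mm and α/2 = 9.85°, tan(α/2) ≈ 0.17363, so f ≈ 15.8644 / 0.34726 ≈ 45.6849 mm.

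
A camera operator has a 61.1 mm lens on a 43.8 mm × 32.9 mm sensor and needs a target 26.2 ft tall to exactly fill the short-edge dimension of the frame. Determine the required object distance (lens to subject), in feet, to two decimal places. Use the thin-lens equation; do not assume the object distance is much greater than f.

48.86 ft

W: 26.2 ft × 304.8 mm/ft = 7985.76 mm.
Magnification m = h/W = dᵢ/dₒ; combined with 1/f = 1/dₒ + 1/dᵢ this gives dₒ = f·(1 + W/h).
dₒ = 61.1 mm × (1 + 7985.76/32.9) = 61.1 × 243.7283 ≈ 14891.797 mm = 14891.797/304.8 ft = 48.8576 ft.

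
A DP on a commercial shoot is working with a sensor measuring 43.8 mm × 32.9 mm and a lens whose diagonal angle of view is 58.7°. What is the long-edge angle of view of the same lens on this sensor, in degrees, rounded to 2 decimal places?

48.42°

Sensor diagonal = √(43.8² + 32.9²) = √3000.8500 ≈ 54.7800 mm.
From the diagonal AOV: f = 54.7800 / (2·tan(29.35°)) = 54.7800 / 1.12464 ≈ 48.7088 mm.
Long-edge AOV = 2·arctan(43.8 / (2 × 48.7088)) = 2·arctan(0.44961) ≈ 48.4184°.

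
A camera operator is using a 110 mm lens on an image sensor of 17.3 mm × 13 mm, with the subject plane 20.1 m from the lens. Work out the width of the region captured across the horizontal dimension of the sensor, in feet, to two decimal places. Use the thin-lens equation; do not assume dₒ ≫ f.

dₒ: 20.1 m = 20100 mm.
Similar triangles through the lens centre give W/dₒ = w/dᵢ; with 1/f = 1/dₒ + 1/dᵢ this gives W = w·(dₒ − f)/f.
W = 17.3 mm × (20100 − 110) / 110 = 17.3 × 181.7273 ≈ 3143.882 mm = 3143.882/304.8 ft = 10.3146 ft.

10.31 ft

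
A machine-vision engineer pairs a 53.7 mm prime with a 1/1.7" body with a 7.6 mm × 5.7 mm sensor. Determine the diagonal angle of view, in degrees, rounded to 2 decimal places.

10.11°

Sensor diagonal = √(7.6² + 5.7²) = √90.2500 ≈ 9.5000 mm.
Angle of view α = 2·arctan(d/2f) with d = 9.5000 mm and f = 53.7 mm.
d/2f = 0.08845; arctan(0.08845) ≈ 5.0549°, so α ≈ 10.1098°.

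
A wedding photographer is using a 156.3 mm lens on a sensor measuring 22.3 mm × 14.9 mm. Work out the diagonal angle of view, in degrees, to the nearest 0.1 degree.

Sensor diagonal = √(22.3² + 14.9²) = √719.3000 ≈ 26.8198 mm.
Angle of view α = 2·arctan(d/2f) with d = 26.8198 mm and f = 156.3 mm.
d/2f = 0.08580; arctan(0.08580) ≈ 4.9037°, so α ≈ 9.8075°.

9.8°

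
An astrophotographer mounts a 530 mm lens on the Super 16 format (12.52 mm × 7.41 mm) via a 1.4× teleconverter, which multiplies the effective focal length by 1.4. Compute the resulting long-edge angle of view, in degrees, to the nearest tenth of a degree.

1.0°

Effective focal length f = 530 × 1.4 = 742 mm.
α = 2·arctan(12.52 / (2 × 742)) = 2·arctan(0.00844) ≈ 0.9667°.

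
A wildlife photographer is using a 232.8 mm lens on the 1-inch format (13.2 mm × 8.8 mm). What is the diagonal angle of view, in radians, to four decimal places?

Sensor diagonal = √(13.2² + 8.8²) = √251.6800 ≈ 15.8644 mm.
Angle of view α = 2·arctan(d/2f) with d = 15.8644 mm and f = 232.8 mm.
d/2f = 0.03407; arctan(0.03407) ≈ 0.0341 rad, so α ≈ 0.0681 rad.

0.0681 rad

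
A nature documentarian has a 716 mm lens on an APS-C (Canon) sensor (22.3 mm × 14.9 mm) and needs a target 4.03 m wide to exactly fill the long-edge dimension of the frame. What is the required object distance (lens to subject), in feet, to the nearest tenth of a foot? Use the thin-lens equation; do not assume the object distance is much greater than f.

426.9 ft

W: 4.03 m = 4030 mm.
Magnification m = w/W = dᵢ/dₒ; combined with 1/f = 1/dₒ + 1/dᵢ this gives dₒ = f·(1 + W/w).
dₒ = 716 mm × (1 + 4030/22.3) = 716 × 181.7175 ≈ 130109.722 mm = 130109.722/304.8 ft = 426.869 ft.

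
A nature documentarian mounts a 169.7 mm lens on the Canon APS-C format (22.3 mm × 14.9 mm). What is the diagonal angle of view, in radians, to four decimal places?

0.1577 rad

Sensor diagonal = √(22.3² + 14.9²) = √719.3000 ≈ 26.8198 mm.
Angle of view α = 2·arctan(d/2f) with d = 26.8198 mm and f = 169.7 mm.
d/2f = 0.07902; arctan(0.07902) ≈ 0.0789 rad, so α ≈ 0.1577 rad.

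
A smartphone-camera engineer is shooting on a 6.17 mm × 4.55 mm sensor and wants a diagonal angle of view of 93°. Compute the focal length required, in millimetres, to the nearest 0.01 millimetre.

3.64 mm

Sensor diagonal = √(6.17² + 4.55²) = √58.7714 ≈ 7.6663 mm.
From α = 2·arctan(d/2f) we get f = d / (2·tan(α/2)).
With d = 7.6663 mm and α/2 = 46.5°, tan(α/2) ≈ 1.05378, so f ≈ 7.6663 / 2.10756 ≈ 3.6375 mm.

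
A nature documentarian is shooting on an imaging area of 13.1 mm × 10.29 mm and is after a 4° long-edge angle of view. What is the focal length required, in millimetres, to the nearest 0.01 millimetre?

187.57 mm

From α = 2·arctan(w/2f) we get f = w / (2·tan(α/2)).
With w = 13.1 mm and α/2 = 2°, tan(α/2) ≈ 0.03492, so f ≈ 13.1 / 0.06984 ≈ 187.5675 mm.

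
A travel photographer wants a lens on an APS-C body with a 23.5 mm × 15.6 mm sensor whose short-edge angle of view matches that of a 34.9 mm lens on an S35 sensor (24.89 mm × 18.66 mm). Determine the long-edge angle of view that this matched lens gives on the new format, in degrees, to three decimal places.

Equal short-edge AOV ⇒ f₂ = f₁ · 15.6/18.66 = 34.9 × 0.83601 ≈ 29.1768 mm.
Long-edge AOV on the new format = 2·arctan(23.5 / (2 × 29.1768)) = 2·arctan(0.40272) ≈ 43.8709°.

43.871°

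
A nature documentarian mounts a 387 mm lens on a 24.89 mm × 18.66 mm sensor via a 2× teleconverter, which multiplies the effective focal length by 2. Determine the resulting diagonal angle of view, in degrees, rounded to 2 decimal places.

2.30°

Effective focal length f = 387 × 2 = 774 mm.
Sensor diagonal = √(24.89² + 18.66²) = √967.7077 ≈ 31.1080 mm.
α = 2·arctan(31.108 / (2 × 774)) = 2·arctan(0.02010) ≈ 2.3025°.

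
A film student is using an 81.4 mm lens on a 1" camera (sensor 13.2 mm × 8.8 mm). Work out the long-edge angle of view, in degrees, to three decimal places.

Angle of view α = 2·arctan(w/2f) with w = 13.2 mm and f = 81.4 mm.
w/2f = 0.08108; arctan(0.08108) ≈ 4.6355°, so α ≈ 9.2709°.

9.271°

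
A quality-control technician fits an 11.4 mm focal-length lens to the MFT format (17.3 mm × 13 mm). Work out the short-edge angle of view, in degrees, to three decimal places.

59.381°

Angle of view α = 2·arctan(h/2f) with h = 13 mm and f = 11.4 mm.
h/2f = 0.57018; arctan(0.57018) ≈ 29.6907°, so α ≈ 59.3815°.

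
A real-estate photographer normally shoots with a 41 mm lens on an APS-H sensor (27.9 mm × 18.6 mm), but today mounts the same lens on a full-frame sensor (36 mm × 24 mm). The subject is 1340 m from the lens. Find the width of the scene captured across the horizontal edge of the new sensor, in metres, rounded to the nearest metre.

The focal length stays 41 mm; the relevant sensor dimension is now w = 36 mm. Object distance dₒ = 1340 m = 1.34e+06 mm.
Thin-lens field width W = w·(dₒ − f)/f = 36 × (1.34e+06 − 41)/41 ≈ 1176549.366 mm = 1176.55 m.

1177 m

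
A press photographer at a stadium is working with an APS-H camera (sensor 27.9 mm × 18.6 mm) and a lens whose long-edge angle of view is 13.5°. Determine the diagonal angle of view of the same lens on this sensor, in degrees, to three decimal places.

16.192°

From the long-edge AOV: f = 27.9 / (2·tan(6.75°)) = 27.9 / 0.23672 ≈ 117.8630 mm.
Sensor diagonal = √(27.9² + 18.6²) = √1124.3700 ≈ 33.5316 mm.
Diagonal AOV = 2·arctan(33.5316 / (2 × 117.8630)) = 2·arctan(0.14225) ≈ 16.1918°.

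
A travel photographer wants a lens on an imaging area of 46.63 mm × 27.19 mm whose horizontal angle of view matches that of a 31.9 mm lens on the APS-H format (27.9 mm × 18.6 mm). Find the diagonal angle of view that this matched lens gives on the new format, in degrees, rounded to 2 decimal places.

53.70°

Equal horizontal AOV ⇒ f₂ = f₁ · 46.63/27.9 = 31.9 × 1.67133 ≈ 53.3153 mm.
Sensor diagonal = √(46.63² + 27.19²) = √2913.6530 ≈ 53.9783 mm.
Diagonal AOV on the new format = 2·arctan(53.9783 / (2 × 53.3153)) = 2·arctan(0.50622) ≈ 53.6986°.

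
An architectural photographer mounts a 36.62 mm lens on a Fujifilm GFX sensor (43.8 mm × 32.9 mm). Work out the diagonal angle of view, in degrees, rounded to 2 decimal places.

Sensor diagonal = √(43.8² + 32.9²) = √3000.8500 ≈ 54.7800 mm.
Angle of view α = 2·arctan(d/2f) with d = 54.7800 mm and f = 36.62 mm.
d/2f = 0.74795; arctan(0.74795) ≈ 36.7947°, so α ≈ 73.5895°.

73.59°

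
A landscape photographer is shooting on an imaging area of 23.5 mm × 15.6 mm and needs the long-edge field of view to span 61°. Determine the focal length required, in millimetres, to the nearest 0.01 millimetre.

From α = 2·arctan(w/2f) we get f = w / (2·tan(α/2)).
With w = 23.5 mm and α/2 = 30.5°, tan(α/2) ≈ 0.58905, so f ≈ 23.5 / 1.17809 ≈ 19.9475 mm.

19.95 mm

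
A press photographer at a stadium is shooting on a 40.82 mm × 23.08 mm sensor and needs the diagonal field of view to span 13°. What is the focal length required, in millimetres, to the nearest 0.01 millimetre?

205.79 mm

Sensor diagonal = √(40.82² + 23.08²) = √2198.9588 ≈ 46.8931 mm.
From α = 2·arctan(d/2f) we get f = d / (2·tan(α/2)).
With d = 46.8931 mm and α/2 = 6.5°, tan(α/2) ≈ 0.11394, so f ≈ 46.8931 / 0.22787 ≈ 205.7875 mm.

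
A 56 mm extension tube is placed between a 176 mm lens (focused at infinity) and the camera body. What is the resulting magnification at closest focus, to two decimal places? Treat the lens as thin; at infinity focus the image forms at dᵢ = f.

0.32×

The tube moves the image plane from f to f + e, so dᵢ = 176 + 56 = 232 mm. Focus is achieved when 1/f = 1/dₒ + 1/dᵢ, giving dₒ = 1/(1/f − 1/(f+e)).
Magnification m = dᵢ/dₒ = (f+e)·(1/f − 1/(f+e)) = e/f = 56/176 ≈ 0.3182.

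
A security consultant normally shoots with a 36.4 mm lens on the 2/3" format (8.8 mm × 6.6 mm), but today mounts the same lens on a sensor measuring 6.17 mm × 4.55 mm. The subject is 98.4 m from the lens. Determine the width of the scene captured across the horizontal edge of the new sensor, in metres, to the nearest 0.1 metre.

16.7 m

The focal length stays 36.4 mm; the relevant sensor dimension is now w = 6.17 mm. Object distance dₒ = 98.4 m = 98400 mm.
Thin-lens field width W = w·(dₒ − f)/f = 6.17 × (98400 − 36.4)/36.4 ≈ 16673.171 mm = 16.6732 m.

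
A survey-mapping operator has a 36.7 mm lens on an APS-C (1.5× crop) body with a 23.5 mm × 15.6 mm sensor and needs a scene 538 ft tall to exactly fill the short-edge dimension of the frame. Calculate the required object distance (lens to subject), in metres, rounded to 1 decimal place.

W: 538 ft × 304.8 mm/ft = 163982.39 mm.
Magnification m = h/W = dᵢ/dₒ; combined with 1/f = 1/dₒ + 1/dᵢ this gives dₒ = f·(1 + W/h).
dₒ = 36.7 mm × (1 + 163982/15.6) = 36.7 × 10512.6920 ≈ 385815.795 mm = 385.816 m.

385.8 m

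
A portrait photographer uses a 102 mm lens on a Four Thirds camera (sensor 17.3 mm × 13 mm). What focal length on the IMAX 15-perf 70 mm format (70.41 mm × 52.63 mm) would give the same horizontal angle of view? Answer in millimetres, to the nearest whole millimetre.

Equal angle of view means equal width/f ratio, so f₂ = f₁ · (width₂/width₁) = 102 × 70.41/17.3.
f₂ = 102 × 4.06994 ≈ 415.134 mm.

415 mm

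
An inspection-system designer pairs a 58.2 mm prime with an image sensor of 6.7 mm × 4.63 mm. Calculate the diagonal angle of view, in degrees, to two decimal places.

8.00°

Sensor diagonal = √(6.7² + 4.63²) = √66.3269 ≈ 8.1441 mm.
Angle of view α = 2·arctan(d/2f) with d = 8.1441 mm and f = 58.2 mm.
d/2f = 0.06997; arctan(0.06997) ≈ 4.0023°, so α ≈ 8.0046°.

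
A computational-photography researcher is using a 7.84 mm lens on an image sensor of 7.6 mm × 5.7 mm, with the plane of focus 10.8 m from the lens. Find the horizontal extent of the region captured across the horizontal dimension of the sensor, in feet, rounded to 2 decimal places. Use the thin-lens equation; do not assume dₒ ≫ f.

dₒ: 10.8 m = 10800 mm.
Similar triangles through the lens centre give W/dₒ = w/dᵢ; with 1/f = 1/dₒ + 1/dᵢ this gives W = w·(dₒ − f)/f.
W = 7.6 mm × (10800 − 7.84) / 7.84 = 7.6 × 1376.5510 ≈ 10461.788 mm = 10461.788/304.8 ft = 34.3235 ft.

34.32 ft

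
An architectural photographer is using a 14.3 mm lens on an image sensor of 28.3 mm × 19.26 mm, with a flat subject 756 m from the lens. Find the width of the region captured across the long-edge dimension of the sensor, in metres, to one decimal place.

dₒ: 756 m = 756000 mm.
Similar triangles through the lens centre give W/dₒ = w/dᵢ; with 1/f = 1/dₒ + 1/dᵢ this gives W = w·(dₒ − f)/f.
W = 28.3 mm × (756000 − 14.3) / 14.3 = 28.3 × 52866.1329 ≈ 1496111.560 mm = 1496.11 m.

1496.1 m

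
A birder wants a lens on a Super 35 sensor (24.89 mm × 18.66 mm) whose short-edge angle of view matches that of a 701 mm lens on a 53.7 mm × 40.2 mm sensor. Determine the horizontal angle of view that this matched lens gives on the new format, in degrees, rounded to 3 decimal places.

Equal short-edge AOV ⇒ f₂ = f₁ · 18.66/40.2 = 701 × 0.46418 ≈ 325.3896 mm.
Horizontal AOV on the new format = 2·arctan(24.89 / (2 × 325.3896)) = 2·arctan(0.03825) ≈ 4.3806°.

4.381°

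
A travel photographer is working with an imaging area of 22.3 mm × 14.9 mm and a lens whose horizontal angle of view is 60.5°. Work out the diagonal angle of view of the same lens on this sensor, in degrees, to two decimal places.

From the horizontal AOV: f = 22.3 / (2·tan(30.25°)) = 22.3 / 1.16637 ≈ 19.1192 mm.
Sensor diagonal = √(22.3² + 14.9²) = √719.3000 ≈ 26.8198 mm.
Diagonal AOV = 2·arctan(26.8198 / (2 × 19.1192)) = 2·arctan(0.70138) ≈ 70.0903°.

70.09°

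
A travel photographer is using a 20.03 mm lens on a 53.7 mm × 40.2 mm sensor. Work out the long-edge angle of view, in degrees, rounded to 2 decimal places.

106.55°

Angle of view α = 2·arctan(w/2f) with w = 53.7 mm and f = 20.03 mm.
w/2f = 1.34049; arctan(1.34049) ≈ 53.2772°, so α ≈ 106.5544°.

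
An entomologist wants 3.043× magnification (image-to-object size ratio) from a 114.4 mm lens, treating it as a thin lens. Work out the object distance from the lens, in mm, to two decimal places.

With m = dᵢ/dₒ and 1/f = 1/dₒ + 1/dᵢ, substituting dᵢ = m·dₒ gives 1/f = (1 + 1/m)/dₒ, hence dₒ = f·(1 + 1/m).
dₒ = 114.4 × (1 + 1/3.043) = 114.4 × 1.32862 ≈ 151.994 mm.

151.99 mm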